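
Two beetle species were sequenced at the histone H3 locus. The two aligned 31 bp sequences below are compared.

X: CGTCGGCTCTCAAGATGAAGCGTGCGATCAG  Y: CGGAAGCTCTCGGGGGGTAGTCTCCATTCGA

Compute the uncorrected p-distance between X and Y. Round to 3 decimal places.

0.484

The sequences differ at 15 of 31 positions.
p = 15/31 = 0.483870… ≈ 0.484 (to 3 d.p.).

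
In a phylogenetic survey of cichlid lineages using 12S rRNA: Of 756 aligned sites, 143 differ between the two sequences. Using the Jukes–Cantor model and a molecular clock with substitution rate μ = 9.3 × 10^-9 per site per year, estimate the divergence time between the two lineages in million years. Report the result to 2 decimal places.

p = 143/756 ≈ 0.189153.
d = −(3/4) ln(1 − 4p/3) = −0.75 ln(1 − 0.252204) = −0.75 ln(0.747796)
  = −0.75 × (-0.290625) = 0.217969 substitutions/site.
Under a molecular clock d = 2μt, so t = d/(2μ) = 0.217969 / (2 × 9.3 × 10^-9) = 11.72 million years.

11.72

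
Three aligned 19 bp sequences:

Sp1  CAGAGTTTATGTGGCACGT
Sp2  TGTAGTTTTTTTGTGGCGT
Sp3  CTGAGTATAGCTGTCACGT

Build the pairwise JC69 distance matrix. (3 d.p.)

Sp1–Sp2: 8/19 sites differ → p ≈ 0.421053, d = −0.75 ln(1 − 0.561404) = 0.618132 ≈ 0.618.
Sp1–Sp3: 5/19 sites differ → p ≈ 0.263158, d = −0.75 ln(1 − 0.350877) = 0.324100 ≈ 0.324.
Sp2–Sp3: 9/19 sites differ → p ≈ 0.473684, d = −0.75 ln(1 − 0.631579) = 0.748897 ≈ 0.749.

d(Sp1,Sp2) = 0.618, d(Sp1,Sp3) = 0.324, d(Sp2,Sp3) = 0.749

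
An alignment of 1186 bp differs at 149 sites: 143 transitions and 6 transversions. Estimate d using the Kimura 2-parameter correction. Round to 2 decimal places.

P = 143/1186 ≈ 0.120573 and Q = 6/1186 ≈ 0.005059.
Under the Kimura two-parameter model, d = −½ ln(1 − 2P − Q) − ¼ ln(1 − 2Q).
1 − 2P − Q = 0.753795, giving −½ ln(0.753795) = 0.141317.
1 − 2Q = 0.989882, giving −¼ ln(0.989882) = 0.002542.
d = 0.141317 + 0.002542 = 0.143859.

0.14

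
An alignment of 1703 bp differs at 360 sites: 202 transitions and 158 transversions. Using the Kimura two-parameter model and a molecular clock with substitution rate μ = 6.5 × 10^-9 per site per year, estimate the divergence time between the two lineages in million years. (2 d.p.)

P = 202/1703 ≈ 0.118614 and Q = 158/1703 ≈ 0.092777.
Under the Kimura two-parameter model, d = −½ ln(1 − 2P − Q) − ¼ ln(1 − 2Q).
1 − 2P − Q = 0.669995, giving −½ ln(0.669995) = 0.200243.
1 − 2Q = 0.814446, giving −¼ ln(0.814446) = 0.051312.
d = 0.200243 + 0.051312 = 0.251555.
Under a molecular clock d = 2μt, so t = d/(2μ) = 0.251555 / (2 × 6.5 × 10^-9) = 19.35 million years.

19.35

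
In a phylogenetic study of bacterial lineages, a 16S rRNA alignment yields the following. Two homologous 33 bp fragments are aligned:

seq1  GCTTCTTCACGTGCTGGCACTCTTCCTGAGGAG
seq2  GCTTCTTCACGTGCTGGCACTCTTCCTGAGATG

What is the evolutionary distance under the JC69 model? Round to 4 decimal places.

0.0632

The sequences differ at 2 of 33 sites (31, 32), so p = 2/33 ≈ 0.060606.
d = −(3/4) ln(1 − 4p/3) = −0.75 ln(1 − 0.080808) = −0.75 ln(0.919192)
  = −0.75 × (-0.084260) = 0.063195 substitutions/site.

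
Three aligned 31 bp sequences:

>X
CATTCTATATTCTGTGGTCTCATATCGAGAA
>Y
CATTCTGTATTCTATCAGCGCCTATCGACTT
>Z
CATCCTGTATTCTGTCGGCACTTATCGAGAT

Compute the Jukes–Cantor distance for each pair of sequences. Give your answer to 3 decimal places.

X–Y: 10/31 sites differ → p ≈ 0.322581, d = −0.75 ln(1 − 0.430108) = 0.421731 ≈ 0.422.
X–Z: 7/31 sites differ → p ≈ 0.225806, d = −0.75 ln(1 − 0.301075) = 0.268659 ≈ 0.269.
Y–Z: 7/31 sites differ → p ≈ 0.225806, d = −0.75 ln(1 − 0.301075) = 0.268659 ≈ 0.269.

d(X,Y) = 0.422, d(X,Z) = 0.269, d(Y,Z) = 0.269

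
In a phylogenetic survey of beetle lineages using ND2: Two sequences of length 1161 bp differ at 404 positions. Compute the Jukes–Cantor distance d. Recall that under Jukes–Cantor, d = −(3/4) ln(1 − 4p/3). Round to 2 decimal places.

0.47

p = 404/1161 ≈ 0.347976.
d = −(3/4) ln(1 − 4p/3) = −0.75 ln(1 − 0.463968) = −0.75 ln(0.536032)
  = −0.75 × (-0.623561) = 0.467671 substitutions/site.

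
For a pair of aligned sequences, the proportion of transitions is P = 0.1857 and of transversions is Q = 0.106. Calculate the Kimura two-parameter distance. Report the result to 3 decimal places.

Under the Kimura two-parameter model, d = −½ ln(1 − 2P − Q) − ¼ ln(1 − 2Q).
1 − 2P − Q = 0.5226, giving −½ ln(0.5226) = 0.324469.
1 − 2Q = 0.788, giving −¼ ln(0.788) = 0.059564.
d = 0.324469 + 0.059564 = 0.384033.

0.384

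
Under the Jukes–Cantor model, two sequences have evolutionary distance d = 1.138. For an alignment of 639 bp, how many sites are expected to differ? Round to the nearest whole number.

Invert JC69: p = (3/4)(1 − e^(−4d/3)) = 0.75 × (1 − e^(-1.517333)) = 0.75 × (1 − 0.219296) = 0.585528.
Expected differing sites = pL ≈ 0.585528 × 639 = 374.152392 ≈ 374.

374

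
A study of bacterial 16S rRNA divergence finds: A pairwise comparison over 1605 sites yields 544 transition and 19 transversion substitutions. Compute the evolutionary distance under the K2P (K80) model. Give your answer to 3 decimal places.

P = 544/1605 ≈ 0.338941 and Q = 19/1605 ≈ 0.011838.
Under the Kimura two-parameter model, d = −½ ln(1 − 2P − Q) − ¼ ln(1 − 2Q).
1 − 2P − Q = 0.31028, giving −½ ln(0.31028) = 0.585140.
1 − 2Q = 0.976324, giving −¼ ln(0.976324) = 0.005990.
d = 0.585140 + 0.005990 = 0.591130.

0.591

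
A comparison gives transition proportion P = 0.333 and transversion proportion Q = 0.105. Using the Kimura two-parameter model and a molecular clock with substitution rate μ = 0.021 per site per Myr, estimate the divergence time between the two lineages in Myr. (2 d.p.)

Under the Kimura two-parameter model, d = −½ ln(1 − 2P − Q) − ¼ ln(1 − 2Q).
1 − 2P − Q = 0.229, giving −½ ln(0.229) = 0.737017.
1 − 2Q = 0.79, giving −¼ ln(0.79) = 0.058931.
d = 0.737017 + 0.058931 = 0.795948.
Under a molecular clock d = 2μt, so t = d/(2μ) = 0.795948 / (2 × 0.021) = 18.95 Myr.

18.95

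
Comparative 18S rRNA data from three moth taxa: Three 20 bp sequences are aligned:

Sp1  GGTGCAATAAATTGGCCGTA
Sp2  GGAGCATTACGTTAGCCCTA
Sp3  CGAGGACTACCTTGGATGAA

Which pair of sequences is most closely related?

Sp1 and Sp2

Sp1–Sp2: 6/20 differ, p = 0.300, d = 0.383.
Sp1–Sp3: 9/20 differ, p = 0.450, d = 0.687.
Sp2–Sp3: 9/20 differ, p = 0.450, d = 0.687.
The smallest distance is between Sp1 and Sp2.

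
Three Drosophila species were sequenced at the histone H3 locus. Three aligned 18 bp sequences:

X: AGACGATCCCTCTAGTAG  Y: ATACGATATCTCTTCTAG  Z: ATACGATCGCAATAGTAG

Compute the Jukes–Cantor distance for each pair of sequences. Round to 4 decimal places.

d(X,Y) = 0.3470, d(X,Z) = 0.2635, d(Y,Z) = 0.4408

X–Y: 5/18 sites differ → p ≈ 0.277778, d = −0.75 ln(1 − 0.370371) = 0.346968 ≈ 0.3470.
X–Z: 4/18 sites differ → p ≈ 0.222222, d = −0.75 ln(1 − 0.296296) = 0.263548 ≈ 0.2635.
Y–Z: 6/18 sites differ → p ≈ 0.333333, d = −0.75 ln(1 − 0.444444) = 0.440839 ≈ 0.4408.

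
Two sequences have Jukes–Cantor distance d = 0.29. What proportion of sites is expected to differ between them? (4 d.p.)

0.2405

p = (3/4)(1 − e^(−4d/3)) = 0.75 × (1 − e^(-0.386667)) = 0.75 × (1 − 0.679317) = 0.240512.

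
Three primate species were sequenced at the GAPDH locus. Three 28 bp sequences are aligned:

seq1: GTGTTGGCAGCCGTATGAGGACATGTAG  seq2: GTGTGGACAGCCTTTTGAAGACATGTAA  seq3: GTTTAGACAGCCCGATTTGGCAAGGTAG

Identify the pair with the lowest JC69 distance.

seq1 and seq2

seq1–seq2: 6/28 differ, p = 0.214, d = 0.252.
seq1–seq3: 10/28 differ, p = 0.357, d = 0.485.
seq2–seq3: 12/28 differ, p = 0.429, d = 0.635.
The smallest distance is between seq1 and seq2.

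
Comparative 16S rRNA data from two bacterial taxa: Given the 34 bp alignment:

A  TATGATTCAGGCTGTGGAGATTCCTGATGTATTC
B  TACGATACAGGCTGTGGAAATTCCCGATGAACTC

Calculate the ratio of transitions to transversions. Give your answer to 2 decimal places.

Transitions are A↔G and C↔T; transversions are all other mismatches.
Transitions: 4. Transversions: 2.
R = 4/2 = 2.00.

2.00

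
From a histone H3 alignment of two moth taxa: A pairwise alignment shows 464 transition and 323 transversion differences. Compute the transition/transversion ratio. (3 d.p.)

R = 464/323 = 1.436532… ≈ 1.437 (to 3 d.p.).

1.437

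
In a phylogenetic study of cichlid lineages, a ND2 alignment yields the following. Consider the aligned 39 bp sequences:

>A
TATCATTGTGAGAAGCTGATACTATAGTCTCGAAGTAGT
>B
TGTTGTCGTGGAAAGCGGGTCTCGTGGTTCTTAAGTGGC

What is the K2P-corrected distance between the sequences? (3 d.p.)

Of 39 sites, 16 differences are transitions and 3 are transversions, so P = 16/39 ≈ 0.410256 and Q = 3/39 ≈ 0.076923.
Under the Kimura two-parameter model, d = −½ ln(1 − 2P − Q) − ¼ ln(1 − 2Q).
1 − 2P − Q = 0.102565, giving −½ ln(0.102565) = 1.138629.
1 − 2Q = 0.846154, giving −¼ ln(0.846154) = 0.041763.
d = 1.138629 + 0.041763 = 1.180392.

1.180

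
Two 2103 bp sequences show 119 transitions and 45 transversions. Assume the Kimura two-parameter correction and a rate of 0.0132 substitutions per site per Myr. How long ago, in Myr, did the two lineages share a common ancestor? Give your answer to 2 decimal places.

3.15

P = 119/2103 ≈ 0.056586 and Q = 45/2103 ≈ 0.021398.
Under the Kimura two-parameter model, d = −½ ln(1 − 2P − Q) − ¼ ln(1 − 2Q).
1 − 2P − Q = 0.86543, giving −½ ln(0.86543) = 0.072264.
1 − 2Q = 0.957204, giving −¼ ln(0.957204) = 0.010935.
d = 0.072264 + 0.010935 = 0.083199.
Under a molecular clock d = 2μt, so t = d/(2μ) = 0.083199 / (2 × 0.0132) = 3.15 Myr.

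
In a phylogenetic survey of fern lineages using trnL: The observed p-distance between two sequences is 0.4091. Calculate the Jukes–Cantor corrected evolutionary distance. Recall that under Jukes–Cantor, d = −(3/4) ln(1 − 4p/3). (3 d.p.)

0.591

d = −(3/4) ln(1 − 4p/3) = −0.75 ln(1 − 0.545467) = −0.75 ln(0.454533)
  = −0.75 × (-0.788485) = 0.591364 substitutions/site.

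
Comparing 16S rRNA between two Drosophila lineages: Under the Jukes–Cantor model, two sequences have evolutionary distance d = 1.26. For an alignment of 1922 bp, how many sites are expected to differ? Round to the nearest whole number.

Invert JC69: p = (3/4)(1 − e^(−4d/3)) = 0.75 × (1 − e^(-1.68)) = 0.75 × (1 − 0.186374) = 0.610220.
Expected differing sites = pL ≈ 0.610220 × 1922 = 1172.84284 ≈ 1173.

1173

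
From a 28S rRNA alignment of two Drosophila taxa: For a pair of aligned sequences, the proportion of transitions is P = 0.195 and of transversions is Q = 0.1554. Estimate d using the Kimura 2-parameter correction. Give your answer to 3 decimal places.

Under the Kimura two-parameter model, d = −½ ln(1 − 2P − Q) − ¼ ln(1 − 2Q).
1 − 2P − Q = 0.4546, giving −½ ln(0.4546) = 0.394169.
1 − 2Q = 0.6892, giving −¼ ln(0.6892) = 0.093056.
d = 0.394169 + 0.093056 = 0.487225.

0.487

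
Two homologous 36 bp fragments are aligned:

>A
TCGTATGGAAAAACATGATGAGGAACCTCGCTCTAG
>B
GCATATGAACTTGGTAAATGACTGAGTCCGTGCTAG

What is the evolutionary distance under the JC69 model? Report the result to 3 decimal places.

The sequences differ at 19 of 36 sites, so p = 19/36 ≈ 0.527778.
d = −(3/4) ln(1 − 4p/3) = −0.75 ln(1 − 0.703704) = −0.75 ln(0.296296)
  = −0.75 × (-1.216396) = 0.912297 substitutions/site.

0.912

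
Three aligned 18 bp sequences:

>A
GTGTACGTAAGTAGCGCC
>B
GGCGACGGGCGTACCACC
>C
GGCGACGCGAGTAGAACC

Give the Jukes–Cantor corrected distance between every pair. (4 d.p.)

d(A,B) = 0.6735, d(A,C) = 0.5482, d(B,C) = 0.2635

A–B: 8/18 sites differ → p ≈ 0.444444, d = −0.75 ln(1 − 0.592592) = 0.673455 ≈ 0.6735.
A–C: 7/18 sites differ → p ≈ 0.388889, d = −0.75 ln(1 − 0.518519) = 0.548166 ≈ 0.5482.
B–C: 4/18 sites differ → p ≈ 0.222222, d = −0.75 ln(1 − 0.296296) = 0.263548 ≈ 0.2635.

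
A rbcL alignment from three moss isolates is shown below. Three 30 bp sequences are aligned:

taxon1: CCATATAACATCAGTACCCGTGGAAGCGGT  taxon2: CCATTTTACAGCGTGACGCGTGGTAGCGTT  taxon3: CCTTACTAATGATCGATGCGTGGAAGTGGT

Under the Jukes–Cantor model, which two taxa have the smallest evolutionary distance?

taxon1–taxon2: 9/30 differ, p = 0.300, d = 0.383.
taxon1–taxon3: 13/30 differ, p = 0.433, d = 0.647.
taxon2–taxon3: 12/30 differ, p = 0.400, d = 0.572.
The smallest distance is between taxon1 and taxon2.

taxon1 and taxon2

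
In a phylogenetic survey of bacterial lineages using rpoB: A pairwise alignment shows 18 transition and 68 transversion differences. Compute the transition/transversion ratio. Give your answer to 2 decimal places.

R = 18/68 = 0.264705… ≈ 0.26 (to 2 d.p.).

0.26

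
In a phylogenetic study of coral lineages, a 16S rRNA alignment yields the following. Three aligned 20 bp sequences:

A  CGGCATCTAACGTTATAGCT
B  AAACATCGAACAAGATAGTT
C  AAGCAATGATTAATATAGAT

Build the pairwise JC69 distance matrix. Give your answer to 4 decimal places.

d(A,B) = 0.5716, d(A,C) = 0.8240, d(B,C) = 0.4715

A–B: 8/20 sites differ → p = 0.4, d = −0.75 ln(1 − 0.533333) = 0.571605 ≈ 0.5716.
A–C: 10/20 sites differ → p = 0.5, d = −0.75 ln(1 − 0.666667) = 0.823960 ≈ 0.8240.
B–C: 7/20 sites differ → p = 0.35, d = −0.75 ln(1 − 0.466667) = 0.471457 ≈ 0.4715.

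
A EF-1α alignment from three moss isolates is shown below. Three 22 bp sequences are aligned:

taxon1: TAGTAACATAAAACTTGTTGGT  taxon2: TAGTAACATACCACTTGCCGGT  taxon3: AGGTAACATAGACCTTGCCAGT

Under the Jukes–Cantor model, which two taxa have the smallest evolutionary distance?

taxon1–taxon2: 4/22 differ, p = 0.182, d = 0.208.
taxon1–taxon3: 7/22 differ, p = 0.318, d = 0.414.
taxon2–taxon3: 6/22 differ, p = 0.273, d = 0.339.
The smallest distance is between taxon1 and taxon2.

taxon1 and taxon2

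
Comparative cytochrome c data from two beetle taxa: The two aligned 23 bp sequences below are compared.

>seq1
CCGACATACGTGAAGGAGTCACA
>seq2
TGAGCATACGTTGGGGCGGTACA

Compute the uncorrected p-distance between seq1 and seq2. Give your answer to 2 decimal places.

0.43

The sequences differ at 10 of 23 positions (sites 1, 2, 3, 4, 12, 13, 14, 17, 19, 20).
p = 10/23 = 0.434782… ≈ 0.43 (to 2 d.p.).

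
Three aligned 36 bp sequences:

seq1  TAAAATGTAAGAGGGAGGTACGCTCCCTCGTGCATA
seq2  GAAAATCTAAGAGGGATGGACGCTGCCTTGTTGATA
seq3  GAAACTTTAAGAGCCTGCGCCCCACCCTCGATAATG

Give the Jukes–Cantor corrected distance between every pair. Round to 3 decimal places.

seq1–seq2: 8/36 sites differ → p ≈ 0.222222, d = −0.75 ln(1 − 0.296296) = 0.263548 ≈ 0.264.
seq1–seq3: 15/36 sites differ → p ≈ 0.416667, d = −0.75 ln(1 − 0.555556) = 0.608198 ≈ 0.608.
seq2–seq3: 15/36 sites differ → p ≈ 0.416667, d = −0.75 ln(1 − 0.555556) = 0.608198 ≈ 0.608.

d(seq1,seq2) = 0.264, d(seq1,seq3) = 0.608, d(seq2,seq3) = 0.608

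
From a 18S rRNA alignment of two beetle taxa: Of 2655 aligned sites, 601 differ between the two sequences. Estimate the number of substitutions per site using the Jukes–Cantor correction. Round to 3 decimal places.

0.269

p = 601/2655 ≈ 0.226365.
d = −(3/4) ln(1 − 4p/3) = −0.75 ln(1 − 0.30182) = −0.75 ln(0.69818)
  = −0.75 × (-0.359278) = 0.269459 substitutions/site.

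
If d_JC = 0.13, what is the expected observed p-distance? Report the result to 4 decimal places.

0.1194

p = (3/4)(1 − e^(−4d/3)) = 0.75 × (1 − e^(-0.173333)) = 0.75 × (1 − 0.840858) = 0.119357.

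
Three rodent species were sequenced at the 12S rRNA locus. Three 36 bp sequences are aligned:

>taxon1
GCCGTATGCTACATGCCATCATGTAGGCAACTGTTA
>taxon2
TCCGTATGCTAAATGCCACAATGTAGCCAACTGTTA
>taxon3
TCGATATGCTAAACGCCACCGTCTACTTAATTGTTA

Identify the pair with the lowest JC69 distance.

taxon1 and taxon2

taxon1–taxon2: 5/36 differ, p = 0.139, d = 0.154.
taxon1–taxon3: 12/36 differ, p = 0.333, d = 0.441.
taxon2–taxon3: 10/36 differ, p = 0.278, d = 0.347.
The smallest distance is between taxon1 and taxon2.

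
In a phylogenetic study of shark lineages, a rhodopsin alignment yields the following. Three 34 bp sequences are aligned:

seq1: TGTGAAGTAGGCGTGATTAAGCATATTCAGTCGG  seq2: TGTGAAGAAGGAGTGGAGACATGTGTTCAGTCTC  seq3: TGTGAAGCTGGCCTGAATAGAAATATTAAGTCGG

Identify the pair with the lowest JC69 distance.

seq1–seq2: 12/34 differ, p = 0.353, d = 0.477.
seq1–seq3: 8/34 differ, p = 0.235, d = 0.282.
seq2–seq3: 13/34 differ, p = 0.382, d = 0.535.
The smallest distance is between seq1 and seq3.

seq1 and seq3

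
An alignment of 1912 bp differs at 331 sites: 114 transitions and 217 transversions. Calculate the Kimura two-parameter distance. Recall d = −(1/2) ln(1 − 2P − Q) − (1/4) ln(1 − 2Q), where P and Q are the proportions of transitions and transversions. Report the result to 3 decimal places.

P = 114/1912 ≈ 0.059623 and Q = 217/1912 ≈ 0.113494.
Under the Kimura two-parameter model, d = −½ ln(1 − 2P − Q) − ¼ ln(1 − 2Q).
1 − 2P − Q = 0.76726, giving −½ ln(0.76726) = 0.132465.
1 − 2Q = 0.773012, giving −¼ ln(0.773012) = 0.064365.
d = 0.132465 + 0.064365 = 0.196830.

0.197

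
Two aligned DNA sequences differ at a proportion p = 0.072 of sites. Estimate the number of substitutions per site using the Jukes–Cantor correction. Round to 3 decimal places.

d = −(3/4) ln(1 − 4p/3) = −0.75 ln(1 − 0.096) = −0.75 ln(0.904)
  = −0.75 × (-0.100926) = 0.075695 substitutions/site.

0.076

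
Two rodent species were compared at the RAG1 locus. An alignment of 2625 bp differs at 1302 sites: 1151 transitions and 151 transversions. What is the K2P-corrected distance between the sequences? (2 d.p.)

P = 1151/2625 ≈ 0.438476 and Q = 151/2625 ≈ 0.057524.
Under the Kimura two-parameter model, d = −½ ln(1 − 2P − Q) − ¼ ln(1 − 2Q).
1 − 2P − Q = 0.065524, giving −½ ln(0.065524) = 1.362669.
1 − 2Q = 0.884952, giving −¼ ln(0.884952) = 0.030555.
d = 1.362669 + 0.030555 = 1.393224.

1.39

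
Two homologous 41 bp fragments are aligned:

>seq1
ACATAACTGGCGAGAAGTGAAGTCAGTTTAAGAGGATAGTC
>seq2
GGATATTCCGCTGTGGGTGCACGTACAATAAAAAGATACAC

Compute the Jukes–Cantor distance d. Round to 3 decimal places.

0.943

The sequences differ at 22 of 41 sites, so p = 22/41 ≈ 0.536585.
d = −(3/4) ln(1 − 4p/3) = −0.75 ln(1 − 0.715447) = −0.75 ln(0.284553)
  = −0.75 × (-1.256836) = 0.942627 substitutions/site.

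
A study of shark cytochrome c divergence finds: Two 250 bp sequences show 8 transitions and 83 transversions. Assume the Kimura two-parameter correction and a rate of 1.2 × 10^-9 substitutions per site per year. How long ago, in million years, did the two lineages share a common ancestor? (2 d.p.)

P = 8/250 = 0.032 and Q = 83/250 = 0.332.
Under the Kimura two-parameter model, d = −½ ln(1 − 2P − Q) − ¼ ln(1 − 2Q).
1 − 2P − Q = 0.604, giving −½ ln(0.604) = 0.252091.
1 − 2Q = 0.336, giving −¼ ln(0.336) = 0.272661.
d = 0.252091 + 0.272661 = 0.524752.
Under a molecular clock d = 2μt, so t = d/(2μ) = 0.524752 / (2 × 1.2 × 10^-9) = 218.65 million years.

218.65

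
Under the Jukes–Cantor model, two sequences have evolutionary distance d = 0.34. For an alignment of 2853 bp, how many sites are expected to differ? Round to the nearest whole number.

780

Invert JC69: p = (3/4)(1 − e^(−4d/3)) = 0.75 × (1 − e^(-0.453333)) = 0.75 × (1 − 0.635506) = 0.273371.
Expected differing sites = pL ≈ 0.273371 × 2853 = 779.927463 ≈ 780.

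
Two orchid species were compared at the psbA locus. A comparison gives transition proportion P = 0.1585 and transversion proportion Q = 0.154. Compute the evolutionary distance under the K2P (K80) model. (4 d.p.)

0.4104

Under the Kimura two-parameter model, d = −½ ln(1 − 2P − Q) − ¼ ln(1 − 2Q).
1 − 2P − Q = 0.529, giving −½ ln(0.529) = 0.318383.
1 − 2Q = 0.692, giving −¼ ln(0.692) = 0.092042.
d = 0.318383 + 0.092042 = 0.410425.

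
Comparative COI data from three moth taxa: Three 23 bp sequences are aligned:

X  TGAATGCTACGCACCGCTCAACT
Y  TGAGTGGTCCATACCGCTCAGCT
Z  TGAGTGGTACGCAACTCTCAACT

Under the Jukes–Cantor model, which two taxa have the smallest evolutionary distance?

X and Z

X–Y: 6/23 differ, p = 0.261, d = 0.321.
X–Z: 4/23 differ, p = 0.174, d = 0.198.
Y–Z: 6/23 differ, p = 0.261, d = 0.321.
The smallest distance is between X and Z.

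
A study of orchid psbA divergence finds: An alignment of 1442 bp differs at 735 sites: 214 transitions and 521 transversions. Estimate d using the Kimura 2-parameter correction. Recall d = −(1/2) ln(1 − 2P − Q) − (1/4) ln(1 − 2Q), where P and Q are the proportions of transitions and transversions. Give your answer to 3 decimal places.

0.857

P = 214/1442 ≈ 0.148405 and Q = 521/1442 ≈ 0.361304.
Under the Kimura two-parameter model, d = −½ ln(1 − 2P − Q) − ¼ ln(1 − 2Q).
1 − 2P − Q = 0.341886, giving −½ ln(0.341886) = 0.536639.
1 − 2Q = 0.277392, giving −¼ ln(0.277392) = 0.320581.
d = 0.536639 + 0.320581 = 0.857220.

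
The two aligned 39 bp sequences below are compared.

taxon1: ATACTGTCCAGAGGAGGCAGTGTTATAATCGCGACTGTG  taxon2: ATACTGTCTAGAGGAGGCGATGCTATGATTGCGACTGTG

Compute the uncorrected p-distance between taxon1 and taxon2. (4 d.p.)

0.1538

The sequences differ at 6 of 39 positions (sites 9, 19, 20, 23, 27, 30).
p = 6/39 = 0.153846… ≈ 0.1538 (to 4 d.p.).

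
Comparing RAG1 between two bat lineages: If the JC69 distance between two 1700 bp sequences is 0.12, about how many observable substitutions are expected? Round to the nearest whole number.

Invert JC69: p = (3/4)(1 − e^(−4d/3)) = 0.75 × (1 − e^(-0.16)) = 0.75 × (1 − 0.852144) = 0.110892.
Expected differing sites = pL ≈ 0.110892 × 1700 = 188.5164 ≈ 189.

189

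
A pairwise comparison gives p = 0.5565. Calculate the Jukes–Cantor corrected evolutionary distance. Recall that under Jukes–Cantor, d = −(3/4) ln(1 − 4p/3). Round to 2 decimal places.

1.02

d = −(3/4) ln(1 − 4p/3) = −0.75 ln(1 − 0.742) = −0.75 ln(0.258)
  = −0.75 × (-1.354796) = 1.016097 substitutions/site.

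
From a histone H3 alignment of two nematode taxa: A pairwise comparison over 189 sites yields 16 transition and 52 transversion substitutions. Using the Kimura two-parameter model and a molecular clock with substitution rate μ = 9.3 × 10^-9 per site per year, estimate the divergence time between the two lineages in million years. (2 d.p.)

P = 16/189 ≈ 0.084656 and Q = 52/189 ≈ 0.275132.
Under the Kimura two-parameter model, d = −½ ln(1 − 2P − Q) − ¼ ln(1 − 2Q).
1 − 2P − Q = 0.555556, giving −½ ln(0.555556) = 0.293893.
1 − 2Q = 0.449736, giving −¼ ln(0.449736) = 0.199774.
d = 0.293893 + 0.199774 = 0.493667.
Under a molecular clock d = 2μt, so t = d/(2μ) = 0.493667 / (2 × 9.3 × 10^-9) = 26.54 million years.

26.54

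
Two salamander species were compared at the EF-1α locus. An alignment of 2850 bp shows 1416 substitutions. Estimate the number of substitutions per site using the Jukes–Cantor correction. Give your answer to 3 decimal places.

p = 1416/2850 ≈ 0.496842.
d = −(3/4) ln(1 − 4p/3) = −0.75 ln(1 − 0.662456) = −0.75 ln(0.337544)
  = −0.75 × (-1.086059) = 0.814544 substitutions/site.

0.815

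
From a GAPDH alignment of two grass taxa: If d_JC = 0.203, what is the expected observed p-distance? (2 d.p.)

0.18

p = (3/4)(1 − e^(−4d/3)) = 0.75 × (1 − e^(-0.270667)) = 0.75 × (1 − 0.762870) = 0.177848.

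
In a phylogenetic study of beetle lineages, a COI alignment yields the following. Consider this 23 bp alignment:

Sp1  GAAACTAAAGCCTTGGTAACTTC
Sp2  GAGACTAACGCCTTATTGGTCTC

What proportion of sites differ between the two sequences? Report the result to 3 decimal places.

The sequences differ at 8 of 23 positions (sites 3, 9, 15, 16, 18, 19, 20, 21).
p = 8/23 = 0.347826… ≈ 0.348 (to 3 d.p.).

0.348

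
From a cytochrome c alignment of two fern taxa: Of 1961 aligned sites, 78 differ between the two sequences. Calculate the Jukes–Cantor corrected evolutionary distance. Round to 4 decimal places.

p = 78/1961 ≈ 0.039776.
d = −(3/4) ln(1 − 4p/3) = −0.75 ln(1 − 0.053035) = −0.75 ln(0.946965)
  = −0.75 × (-0.054493) = 0.040870 substitutions/site.

0.0409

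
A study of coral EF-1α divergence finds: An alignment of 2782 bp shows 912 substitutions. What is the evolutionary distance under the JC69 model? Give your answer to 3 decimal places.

p = 912/2782 ≈ 0.327822.
d = −(3/4) ln(1 − 4p/3) = −0.75 ln(1 − 0.437096) = −0.75 ln(0.562904)
  = −0.75 × (-0.574646) = 0.430985 substitutions/site.

0.431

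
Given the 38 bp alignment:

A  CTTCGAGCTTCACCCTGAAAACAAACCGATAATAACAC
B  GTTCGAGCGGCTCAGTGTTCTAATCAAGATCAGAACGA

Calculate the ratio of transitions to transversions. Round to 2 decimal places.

0.06

Transitions are A↔G and C↔T; transversions are all other mismatches.
Transitions: 1. Transversions: 18.
R = 1/18 = 0.055555… ≈ 0.06 (to 2 d.p.).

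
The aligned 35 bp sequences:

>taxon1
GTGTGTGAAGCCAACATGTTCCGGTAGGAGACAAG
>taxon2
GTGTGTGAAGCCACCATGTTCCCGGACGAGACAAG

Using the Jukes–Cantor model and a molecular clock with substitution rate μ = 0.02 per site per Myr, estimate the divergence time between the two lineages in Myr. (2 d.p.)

The sequences differ at 4 of 35 sites (14, 23, 25, 27), so p = 4/35 ≈ 0.114286.
d = −(3/4) ln(1 − 4p/3) = −0.75 ln(1 − 0.152381) = −0.75 ln(0.847619)
  = −0.75 × (-0.165324) = 0.123993 substitutions/site.
Under a molecular clock d = 2μt, so t = d/(2μ) = 0.123993 / (2 × 0.02) = 3.10 Myr.

3.10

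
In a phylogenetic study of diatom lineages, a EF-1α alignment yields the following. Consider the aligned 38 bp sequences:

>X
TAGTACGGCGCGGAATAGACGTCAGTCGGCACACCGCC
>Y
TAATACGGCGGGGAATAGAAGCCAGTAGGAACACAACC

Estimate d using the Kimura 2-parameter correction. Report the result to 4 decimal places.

Of 38 sites, 3 differences are transitions and 5 are transversions, so P = 3/38 ≈ 0.078947 and Q = 5/38 ≈ 0.131579.
Under the Kimura two-parameter model, d = −½ ln(1 − 2P − Q) − ¼ ln(1 − 2Q).
1 − 2P − Q = 0.710527, giving −½ ln(0.710527) = 0.170874.
1 − 2Q = 0.736842, giving −¼ ln(0.736842) = 0.076345.
d = 0.170874 + 0.076345 = 0.247219.

0.2472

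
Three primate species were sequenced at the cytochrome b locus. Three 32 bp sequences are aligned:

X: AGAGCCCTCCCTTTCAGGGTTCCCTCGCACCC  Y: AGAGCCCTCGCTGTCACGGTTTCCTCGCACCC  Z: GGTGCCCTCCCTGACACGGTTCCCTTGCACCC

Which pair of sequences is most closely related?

X–Y: 4/32 differ, p = 0.125, d = 0.137.
X–Z: 6/32 differ, p = 0.188, d = 0.216.
Y–Z: 6/32 differ, p = 0.188, d = 0.216.
The smallest distance is between X and Y.

X and Y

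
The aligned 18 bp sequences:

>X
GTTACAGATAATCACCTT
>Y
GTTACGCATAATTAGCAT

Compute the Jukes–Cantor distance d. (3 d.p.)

The sequences differ at 5 of 18 sites (6, 7, 13, 15, 17), so p = 5/18 ≈ 0.277778.
d = −(3/4) ln(1 − 4p/3) = −0.75 ln(1 − 0.370371) = −0.75 ln(0.629629)
  = −0.75 × (-0.462625) = 0.346969 substitutions/site.

0.347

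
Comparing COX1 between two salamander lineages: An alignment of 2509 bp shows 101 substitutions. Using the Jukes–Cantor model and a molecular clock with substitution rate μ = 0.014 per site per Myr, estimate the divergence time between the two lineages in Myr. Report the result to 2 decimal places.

p = 101/2509 ≈ 0.040255.
d = −(3/4) ln(1 − 4p/3) = −0.75 ln(1 − 0.053673) = −0.75 ln(0.946327)
  = −0.75 × (-0.055167) = 0.041375 substitutions/site.
Under a molecular clock d = 2μt, so t = d/(2μ) = 0.041375 / (2 × 0.014) = 1.48 Myr.

1.48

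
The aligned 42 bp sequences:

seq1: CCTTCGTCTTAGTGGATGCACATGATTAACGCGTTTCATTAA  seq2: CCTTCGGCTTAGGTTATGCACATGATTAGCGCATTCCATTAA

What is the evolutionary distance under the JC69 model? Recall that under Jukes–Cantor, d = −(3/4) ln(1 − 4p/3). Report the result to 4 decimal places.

0.1885

The sequences differ at 7 of 42 sites (7, 13, 14, 15, 29, 33, 36), so p = 7/42 ≈ 0.166667.
d = −(3/4) ln(1 − 4p/3) = −0.75 ln(1 − 0.222223) = −0.75 ln(0.777777)
  = −0.75 × (-0.251315) = 0.188486 substitutions/site.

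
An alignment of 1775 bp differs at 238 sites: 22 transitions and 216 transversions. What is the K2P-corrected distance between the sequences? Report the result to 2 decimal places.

P = 22/1775 ≈ 0.012394 and Q = 216/1775 ≈ 0.12169.
Under the Kimura two-parameter model, d = −½ ln(1 − 2P − Q) − ¼ ln(1 − 2Q).
1 − 2P − Q = 0.853522, giving −½ ln(0.853522) = 0.079192.
1 − 2Q = 0.75662, giving −¼ ln(0.75662) = 0.069724.
d = 0.079192 + 0.069724 = 0.148916.

0.15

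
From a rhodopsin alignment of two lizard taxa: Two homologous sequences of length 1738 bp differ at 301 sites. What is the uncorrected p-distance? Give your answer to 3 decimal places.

p = 301/1738 = 0.173187… ≈ 0.173 (to 3 d.p.).

0.173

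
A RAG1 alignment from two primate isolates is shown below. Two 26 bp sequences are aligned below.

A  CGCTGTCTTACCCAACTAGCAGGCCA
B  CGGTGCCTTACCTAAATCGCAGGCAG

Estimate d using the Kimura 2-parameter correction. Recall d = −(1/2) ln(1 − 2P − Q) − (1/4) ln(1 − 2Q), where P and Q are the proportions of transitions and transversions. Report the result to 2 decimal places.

Of 26 sites, 3 differences are transitions and 4 are transversions, so P = 3/26 ≈ 0.115385 and Q = 4/26 ≈ 0.153846.
Under the Kimura two-parameter model, d = −½ ln(1 − 2P − Q) − ¼ ln(1 − 2Q).
1 − 2P − Q = 0.615384, giving −½ ln(0.615384) = 0.242754.
1 − 2Q = 0.692308, giving −¼ ln(0.692308) = 0.091931.
d = 0.242754 + 0.091931 = 0.334685.

0.33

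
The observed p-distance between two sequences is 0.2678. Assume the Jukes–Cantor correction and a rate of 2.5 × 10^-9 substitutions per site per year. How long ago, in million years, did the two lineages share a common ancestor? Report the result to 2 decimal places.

d = −(3/4) ln(1 − 4p/3) = −0.75 ln(1 − 0.357067) = −0.75 ln(0.642933)
  = −0.75 × (-0.441715) = 0.331286 substitutions/site.
Under a molecular clock d = 2μt, so t = d/(2μ) = 0.331286 / (2 × 2.5 × 10^-9) = 66.26 million years.

66.26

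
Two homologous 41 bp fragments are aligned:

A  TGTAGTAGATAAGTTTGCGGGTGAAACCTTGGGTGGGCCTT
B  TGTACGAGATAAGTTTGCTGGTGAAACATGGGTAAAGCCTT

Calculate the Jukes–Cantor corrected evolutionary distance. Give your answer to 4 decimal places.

0.2597

The sequences differ at 9 of 41 sites (5, 6, 19, 28, 30, 33, 34, 35, 36), so p = 9/41 ≈ 0.219512.
d = −(3/4) ln(1 − 4p/3) = −0.75 ln(1 − 0.292683) = −0.75 ln(0.707317)
  = −0.75 × (-0.346276) = 0.259707 substitutions/site.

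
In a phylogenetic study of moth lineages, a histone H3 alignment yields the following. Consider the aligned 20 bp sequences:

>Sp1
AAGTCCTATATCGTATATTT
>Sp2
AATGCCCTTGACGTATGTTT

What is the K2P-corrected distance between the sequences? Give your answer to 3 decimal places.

0.474

Of 20 sites, 3 differences are transitions and 4 are transversions, so P = 3/20 = 0.15 and Q = 4/20 = 0.2.
Under the Kimura two-parameter model, d = −½ ln(1 − 2P − Q) − ¼ ln(1 − 2Q).
1 − 2P − Q = 0.5, giving −½ ln(0.5) = 0.346574.
1 − 2Q = 0.6, giving −¼ ln(0.6) = 0.127706.
d = 0.346574 + 0.127706 = 0.474280.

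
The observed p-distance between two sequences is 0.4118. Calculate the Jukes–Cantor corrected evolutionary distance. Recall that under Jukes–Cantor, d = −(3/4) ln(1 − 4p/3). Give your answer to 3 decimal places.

d = −(3/4) ln(1 − 4p/3) = −0.75 ln(1 − 0.549067) = −0.75 ln(0.450933)
  = −0.75 × (-0.796437) = 0.597328 substitutions/site.

0.597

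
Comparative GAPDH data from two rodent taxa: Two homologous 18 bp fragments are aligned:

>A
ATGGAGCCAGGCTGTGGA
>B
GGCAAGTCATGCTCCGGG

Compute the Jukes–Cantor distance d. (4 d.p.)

0.8240

The sequences differ at 9 of 18 sites (1, 2, 3, 4, 7, 10, 14, 15, 18), so p = 9/18 = 0.5.
d = −(3/4) ln(1 − 4p/3) = −0.75 ln(1 − 0.666667) = −0.75 ln(0.333333)
  = −0.75 × (-1.098613) = 0.823960 substitutions/site.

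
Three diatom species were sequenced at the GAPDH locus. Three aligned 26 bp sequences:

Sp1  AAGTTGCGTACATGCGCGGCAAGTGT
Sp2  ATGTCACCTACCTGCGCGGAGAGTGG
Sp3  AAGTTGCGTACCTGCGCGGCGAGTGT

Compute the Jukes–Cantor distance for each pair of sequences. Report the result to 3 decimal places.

Sp1–Sp2: 8/26 sites differ → p ≈ 0.307692, d = −0.75 ln(1 − 0.410256) = 0.396050 ≈ 0.396.
Sp1–Sp3: 2/26 sites differ → p ≈ 0.076923, d = −0.75 ln(1 − 0.102564) = 0.081160 ≈ 0.081.
Sp2–Sp3: 6/26 sites differ → p ≈ 0.230769, d = −0.75 ln(1 − 0.307692) = 0.275793 ≈ 0.276.

d(Sp1,Sp2) = 0.396, d(Sp1,Sp3) = 0.081, d(Sp2,Sp3) = 0.276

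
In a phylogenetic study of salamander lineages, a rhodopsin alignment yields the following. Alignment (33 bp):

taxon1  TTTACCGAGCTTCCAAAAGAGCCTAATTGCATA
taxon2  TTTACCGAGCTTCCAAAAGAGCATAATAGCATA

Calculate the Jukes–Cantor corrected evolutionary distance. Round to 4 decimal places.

0.0632

The sequences differ at 2 of 33 sites (23, 28), so p = 2/33 ≈ 0.060606.
d = −(3/4) ln(1 − 4p/3) = −0.75 ln(1 − 0.080808) = −0.75 ln(0.919192)
  = −0.75 × (-0.084260) = 0.063195 substitutions/site.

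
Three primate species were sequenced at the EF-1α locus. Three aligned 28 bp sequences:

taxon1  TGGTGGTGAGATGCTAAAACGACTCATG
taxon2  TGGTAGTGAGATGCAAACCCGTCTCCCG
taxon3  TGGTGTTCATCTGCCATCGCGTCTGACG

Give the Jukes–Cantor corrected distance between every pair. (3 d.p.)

taxon1–taxon2: 7/28 sites differ → p = 0.25, d = −0.75 ln(1 − 0.333333) = 0.304098 ≈ 0.304.
taxon1–taxon3: 11/28 sites differ → p ≈ 0.392857, d = −0.75 ln(1 − 0.523809) = 0.556452 ≈ 0.556.
taxon2–taxon3: 10/28 sites differ → p ≈ 0.357143, d = −0.75 ln(1 − 0.476191) = 0.484971 ≈ 0.485.

d(taxon1,taxon2) = 0.304, d(taxon1,taxon3) = 0.556, d(taxon2,taxon3) = 0.485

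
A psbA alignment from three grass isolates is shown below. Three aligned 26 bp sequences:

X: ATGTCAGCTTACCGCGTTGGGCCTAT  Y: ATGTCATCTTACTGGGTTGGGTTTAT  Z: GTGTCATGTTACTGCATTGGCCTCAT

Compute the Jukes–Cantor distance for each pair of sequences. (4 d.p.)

X–Y: 5/26 sites differ → p ≈ 0.192308, d = −0.75 ln(1 − 0.256411) = 0.222200 ≈ 0.2222.
X–Z: 8/26 sites differ → p ≈ 0.307692, d = −0.75 ln(1 − 0.410256) = 0.396050 ≈ 0.3961.
Y–Z: 7/26 sites differ → p ≈ 0.269231, d = −0.75 ln(1 − 0.358975) = 0.333515 ≈ 0.3335.

d(X,Y) = 0.2222, d(X,Z) = 0.3961, d(Y,Z) = 0.3335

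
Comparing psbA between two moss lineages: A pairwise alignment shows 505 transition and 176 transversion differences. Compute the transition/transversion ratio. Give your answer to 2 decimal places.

R = 505/176 = 2.869318… ≈ 2.87 (to 2 d.p.).

2.87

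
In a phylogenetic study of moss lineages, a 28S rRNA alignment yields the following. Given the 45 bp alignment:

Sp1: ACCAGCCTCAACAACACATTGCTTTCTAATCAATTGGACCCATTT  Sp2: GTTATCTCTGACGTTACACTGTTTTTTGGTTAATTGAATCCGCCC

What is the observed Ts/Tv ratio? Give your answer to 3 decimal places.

10.500

Transitions are A↔G and C↔T; transversions are all other mismatches.
Transitions: 21. Transversions: 2.
R = 21/2 = 10.500.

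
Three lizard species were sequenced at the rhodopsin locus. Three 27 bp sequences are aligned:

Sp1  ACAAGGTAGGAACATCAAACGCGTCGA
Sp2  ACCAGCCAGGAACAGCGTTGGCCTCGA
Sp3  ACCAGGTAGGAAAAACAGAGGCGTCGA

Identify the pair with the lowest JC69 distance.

Sp1–Sp2: 9/27 differ, p = 0.333, d = 0.441.
Sp1–Sp3: 5/27 differ, p = 0.185, d = 0.213.
Sp2–Sp3: 8/27 differ, p = 0.296, d = 0.377.
The smallest distance is between Sp1 and Sp3.

Sp1 and Sp3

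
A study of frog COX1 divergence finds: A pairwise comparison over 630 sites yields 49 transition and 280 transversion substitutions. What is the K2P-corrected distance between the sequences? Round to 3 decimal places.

1.007

P = 49/630 ≈ 0.077778 and Q = 280/630 ≈ 0.444444.
Under the Kimura two-parameter model, d = −½ ln(1 − 2P − Q) − ¼ ln(1 − 2Q).
1 − 2P − Q = 0.4, giving −½ ln(0.4) = 0.458145.
1 − 2Q = 0.111112, giving −¼ ln(0.111112) = 0.549304.
d = 0.458145 + 0.549304 = 1.007449.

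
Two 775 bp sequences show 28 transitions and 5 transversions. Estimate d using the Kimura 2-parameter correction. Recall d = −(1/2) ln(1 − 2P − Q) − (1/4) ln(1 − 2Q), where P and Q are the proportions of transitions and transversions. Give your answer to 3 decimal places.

0.044

P = 28/775 ≈ 0.036129 and Q = 5/775 ≈ 0.006452.
Under the Kimura two-parameter model, d = −½ ln(1 − 2P − Q) − ¼ ln(1 − 2Q).
1 − 2P − Q = 0.92129, giving −½ ln(0.92129) = 0.040990.
1 − 2Q = 0.987096, giving −¼ ln(0.987096) = 0.003247.
d = 0.040990 + 0.003247 = 0.044237.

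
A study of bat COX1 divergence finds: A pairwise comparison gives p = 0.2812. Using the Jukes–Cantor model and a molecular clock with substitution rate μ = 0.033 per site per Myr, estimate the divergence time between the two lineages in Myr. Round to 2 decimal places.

d = −(3/4) ln(1 − 4p/3) = −0.75 ln(1 − 0.374933) = −0.75 ln(0.625067)
  = −0.75 × (-0.469896) = 0.352422 substitutions/site.
Under a molecular clock d = 2μt, so t = d/(2μ) = 0.352422 / (2 × 0.033) = 5.34 Myr.

5.34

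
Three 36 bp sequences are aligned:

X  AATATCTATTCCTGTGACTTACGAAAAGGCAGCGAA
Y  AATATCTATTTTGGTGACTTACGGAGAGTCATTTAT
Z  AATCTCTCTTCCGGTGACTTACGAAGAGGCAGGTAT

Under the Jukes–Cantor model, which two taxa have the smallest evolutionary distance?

X–Y: 10/36 differ, p = 0.278, d = 0.347.
X–Z: 7/36 differ, p = 0.194, d = 0.225.
Y–Z: 8/36 differ, p = 0.222, d = 0.264.
The smallest distance is between X and Z.

X and Z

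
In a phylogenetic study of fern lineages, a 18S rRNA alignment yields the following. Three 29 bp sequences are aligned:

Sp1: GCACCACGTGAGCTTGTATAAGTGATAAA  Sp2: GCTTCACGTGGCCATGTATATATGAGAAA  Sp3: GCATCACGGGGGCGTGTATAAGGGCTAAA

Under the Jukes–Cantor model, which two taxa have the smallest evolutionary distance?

Sp1–Sp2: 8/29 differ, p = 0.276, d = 0.344.
Sp1–Sp3: 6/29 differ, p = 0.207, d = 0.242.
Sp2–Sp3: 9/29 differ, p = 0.310, d = 0.401.
The smallest distance is between Sp1 and Sp3.

Sp1 and Sp3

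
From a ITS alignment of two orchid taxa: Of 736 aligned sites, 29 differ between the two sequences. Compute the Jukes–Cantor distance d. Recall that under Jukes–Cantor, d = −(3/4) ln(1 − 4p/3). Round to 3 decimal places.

p = 29/736 ≈ 0.039402.
d = −(3/4) ln(1 − 4p/3) = −0.75 ln(1 − 0.052536) = −0.75 ln(0.947464)
  = −0.75 × (-0.053966) = 0.040475 substitutions/site.

0.040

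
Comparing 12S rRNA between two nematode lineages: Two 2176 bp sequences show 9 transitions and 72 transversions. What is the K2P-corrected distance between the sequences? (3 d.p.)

0.038

P = 9/2176 ≈ 0.004136 and Q = 72/2176 ≈ 0.033088.
Under the Kimura two-parameter model, d = −½ ln(1 − 2P − Q) − ¼ ln(1 − 2Q).
1 − 2P − Q = 0.95864, giving −½ ln(0.95864) = 0.021120.
1 − 2Q = 0.933824, giving −¼ ln(0.933824) = 0.017117.
d = 0.021120 + 0.017117 = 0.038237.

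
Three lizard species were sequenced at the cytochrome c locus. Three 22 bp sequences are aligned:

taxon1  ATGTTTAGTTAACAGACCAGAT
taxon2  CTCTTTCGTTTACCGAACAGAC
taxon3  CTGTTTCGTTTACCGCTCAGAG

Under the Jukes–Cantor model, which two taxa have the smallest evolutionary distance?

taxon2 and taxon3

taxon1–taxon2: 7/22 differ, p = 0.318, d = 0.414.
taxon1–taxon3: 7/22 differ, p = 0.318, d = 0.414.
taxon2–taxon3: 4/22 differ, p = 0.182, d = 0.208.
The smallest distance is between taxon2 and taxon3.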